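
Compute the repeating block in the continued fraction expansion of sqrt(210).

Write x_i = (sqrt(210) + m_i)/d_i with (m_0, d_0) = (0, 1). a_0 = floor(sqrt(210)) = 14, since 14^2 = 196 <= 210 < 225 = 15^2.
Iterate m_{i+1} = d_i*a_i - m_i, d_{i+1} = (210 - m_{i+1}^2)/d_i, a_{i+1} = floor((a_0 + m_{i+1})/d_{i+1}):
  m_1 = 1*14 - 0 = 14, d_1 = (210 - 14^2)/1 = 14/1 = 14, a_1 = floor((14 + 14)/14) = 2.
  m_2 = 14*2 - 14 = 14, d_2 = (210 - 14^2)/14 = 14/14 = 1, a_2 = floor((14 + 14)/1) = 28.
  m_3 = 1*28 - 14 = 14, d_3 = (210 - 14^2)/1 = 14/1 = 14: (m_3, d_3) = (m_1, d_1) = (14, 14), so from here the quotients repeat a_1, a_2; the period length is 2.
Hence the expansion of sqrt(210) is a_0 = 14 followed by the repeating block 2, 28 (period 2).

[14; (2, 28)]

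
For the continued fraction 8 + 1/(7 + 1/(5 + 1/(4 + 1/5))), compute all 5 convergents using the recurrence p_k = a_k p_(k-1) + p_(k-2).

Using the convergent recurrence p_i = a_i*p_{i-1} + p_{i-2}, q_i = a_i*q_{i-1} + q_{i-2} with p_{-2}=0, p_{-1}=1, q_{-2}=1, q_{-1}=0:
  i=0: a_0=8, p_0 = 8*1 + 0 = 8, q_0 = 8*0 + 1 = 1.
  i=1: a_1=7, p_1 = 7*8 + 1 = 57, q_1 = 7*1 + 0 = 7.
  i=2: a_2=5, p_2 = 5*57 + 8 = 293, q_2 = 5*7 + 1 = 36.
  i=3: a_3=4, p_3 = 4*293 + 57 = 1229, q_3 = 4*36 + 7 = 151.
  i=4: a_4=5, p_4 = 5*1229 + 293 = 6438, q_4 = 5*151 + 36 = 791.

8/1, 57/7, 293/36, 1229/151, 6438/791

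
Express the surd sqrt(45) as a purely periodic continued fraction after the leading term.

Write x_i = (sqrt(45) + m_i)/d_i with (m_0, d_0) = (0, 1). a_0 = floor(sqrt(45)) = 6, since 6^2 = 36 <= 45 < 49 = 7^2.
Iterate m_{i+1} = d_i*a_i - m_i, d_{i+1} = (45 - m_{i+1}^2)/d_i, a_{i+1} = floor((a_0 + m_{i+1})/d_{i+1}):
  m_1 = 1*6 - 0 = 6, d_1 = (45 - 6^2)/1 = 9/1 = 9, a_1 = floor((6 + 6)/9) = 1.
  m_2 = 9*1 - 6 = 3, d_2 = (45 - 3^2)/9 = 36/9 = 4, a_2 = floor((6 + 3)/4) = 2.
  m_3 = 4*2 - 3 = 5, d_3 = (45 - 5^2)/4 = 20/4 = 5, a_3 = floor((6 + 5)/5) = 2.
  m_4 = 5*2 - 5 = 5, d_4 = (45 - 5^2)/5 = 20/5 = 4, a_4 = floor((6 + 5)/4) = 2.
  m_5 = 4*2 - 5 = 3, d_5 = (45 - 3^2)/4 = 36/4 = 9, a_5 = floor((6 + 3)/9) = 1.
  m_6 = 9*1 - 3 = 6, d_6 = (45 - 6^2)/9 = 9/9 = 1, a_6 = floor((6 + 6)/1) = 12.
  m_7 = 1*12 - 6 = 6, d_7 = (45 - 6^2)/1 = 9/1 = 9: (m_7, d_7) = (m_1, d_1) = (6, 9), so from here the quotients repeat a_1, ..., a_6; the period length is 6.
Hence the expansion of sqrt(45) is a_0 = 6 followed by the repeating block 1, 2, 2, 2, 1, 12 (period 6).

[6; (1, 2, 2, 2, 1, 12)]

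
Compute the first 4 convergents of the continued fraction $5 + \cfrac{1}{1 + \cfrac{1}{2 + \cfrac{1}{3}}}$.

Using the convergent recurrence p_i = a_i*p_{i-1} + p_{i-2}, q_i = a_i*q_{i-1} + q_{i-2} with p_{-2}=0, p_{-1}=1, q_{-2}=1, q_{-1}=0:
  i=0: a_0=5, p_0 = 5*1 + 0 = 5, q_0 = 5*0 + 1 = 1.
  i=1: a_1=1, p_1 = 1*5 + 1 = 6, q_1 = 1*1 + 0 = 1.
  i=2: a_2=2, p_2 = 2*6 + 5 = 17, q_2 = 2*1 + 1 = 3.
  i=3: a_3=3, p_3 = 3*17 + 6 = 57, q_3 = 3*3 + 1 = 10.

5/1, 6/1, 17/3, 57/10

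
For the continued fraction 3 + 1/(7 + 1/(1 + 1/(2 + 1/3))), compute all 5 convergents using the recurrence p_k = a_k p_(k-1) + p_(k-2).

Using the convergent recurrence p_i = a_i*p_{i-1} + p_{i-2}, q_i = a_i*q_{i-1} + q_{i-2} with p_{-2}=0, p_{-1}=1, q_{-2}=1, q_{-1}=0:
  i=0: a_0=3, p_0 = 3*1 + 0 = 3, q_0 = 3*0 + 1 = 1.
  i=1: a_1=7, p_1 = 7*3 + 1 = 22, q_1 = 7*1 + 0 = 7.
  i=2: a_2=1, p_2 = 1*22 + 3 = 25, q_2 = 1*7 + 1 = 8.
  i=3: a_3=2, p_3 = 2*25 + 22 = 72, q_3 = 2*8 + 7 = 23.
  i=4: a_4=3, p_4 = 3*72 + 25 = 241, q_4 = 3*23 + 8 = 77.

3/1, 22/7, 25/8, 72/23, 241/77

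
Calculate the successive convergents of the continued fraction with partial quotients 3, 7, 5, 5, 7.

3/1, 22/7, 113/36, 587/187, 4222/1345

Using the convergent recurrence p_i = a_i*p_{i-1} + p_{i-2}, q_i = a_i*q_{i-1} + q_{i-2} with p_{-2}=0, p_{-1}=1, q_{-2}=1, q_{-1}=0:
  i=0: a_0=3, p_0 = 3*1 + 0 = 3, q_0 = 3*0 + 1 = 1.
  i=1: a_1=7, p_1 = 7*3 + 1 = 22, q_1 = 7*1 + 0 = 7.
  i=2: a_2=5, p_2 = 5*22 + 3 = 113, q_2 = 5*7 + 1 = 36.
  i=3: a_3=5, p_3 = 5*113 + 22 = 587, q_3 = 5*36 + 7 = 187.
  i=4: a_4=7, p_4 = 7*587 + 113 = 4222, q_4 = 7*187 + 36 = 1345.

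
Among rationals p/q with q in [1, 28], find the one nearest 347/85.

Expand x = 347/85 as a continued fraction with the Euclidean algorithm:
  347 = 4*85 + 7, so a_0 = 4.
  85 = 12*7 + 1, so a_1 = 12.
  7 = 7*1 + 0, so a_2 = 7.
so x = [4; 12, 7].
Convergents (p_i = a_i*p_{i-1} + p_{i-2}, q_i = a_i*q_{i-1} + q_{i-2} with p_{-2}=0, p_{-1}=1, q_{-2}=1, q_{-1}=0), until the denominator exceeds 28:
  i=0: a_0=4, p_0 = 4*1 + 0 = 4, q_0 = 4*0 + 1 = 1.
  i=1: a_1=12, p_1 = 12*4 + 1 = 49, q_1 = 12*1 + 0 = 12.
  i=2: a_2=7, p_2 = 7*49 + 4 = 347, q_2 = 7*12 + 1 = 85.
q_2 = 85 > 28, so the last convergent with denominator <= 28 is p_1/q_1 = 49/12.
The closest fraction with denominator <= 28 is either p_1/q_1 or the intermediate fraction (k*p_1 + p_0)/(k*q_1 + q_0) with the largest k >= 1 whose denominator stays <= 28; these approach x as k grows, and every other convergent or intermediate fraction in range is farther away.
Largest k: floor((28 - q_0)/q_1) = floor((28 - 1)/12) = 2.
That gives (2*49 + 4)/(2*12 + 1) = 102/25.
Compare the errors: |x - 49/12| = |347*12 - 49*85|/(85*12) = 1/1020, and |x - 102/25| = |347*25 - 102*85|/(85*25) = 5/2125.
Cross-multiplying, 1*2125 = 2125 < 5100 = 5*1020, so 1/1020 is smaller: the convergent 49/12 is closer to x than 102/25.

49/12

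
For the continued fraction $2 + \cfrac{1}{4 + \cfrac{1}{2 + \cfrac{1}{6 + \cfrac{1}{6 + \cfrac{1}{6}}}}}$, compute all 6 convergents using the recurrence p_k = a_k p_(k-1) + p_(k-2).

Using the convergent recurrence p_i = a_i*p_{i-1} + p_{i-2}, q_i = a_i*q_{i-1} + q_{i-2} with p_{-2}=0, p_{-1}=1, q_{-2}=1, q_{-1}=0:
  i=0: a_0=2, p_0 = 2*1 + 0 = 2, q_0 = 2*0 + 1 = 1.
  i=1: a_1=4, p_1 = 4*2 + 1 = 9, q_1 = 4*1 + 0 = 4.
  i=2: a_2=2, p_2 = 2*9 + 2 = 20, q_2 = 2*4 + 1 = 9.
  i=3: a_3=6, p_3 = 6*20 + 9 = 129, q_3 = 6*9 + 4 = 58.
  i=4: a_4=6, p_4 = 6*129 + 20 = 794, q_4 = 6*58 + 9 = 357.
  i=5: a_5=6, p_5 = 6*794 + 129 = 4893, q_5 = 6*357 + 58 = 2200.

2/1, 9/4, 20/9, 129/58, 794/357, 4893/2200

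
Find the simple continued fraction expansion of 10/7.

[1; 2, 3]

Run the Euclidean algorithm on 10 and 7; the successive quotients are the partial quotients a_0, a_1, ... (each step inverts the fractional part left over by the previous one):
  10 = 1*7 + 3, so a_0 = 1.
  7 = 2*3 + 1, so a_1 = 2.
  3 = 3*1 + 0, so a_2 = 3.
The remainder reaches 0 after 3 divisions, so the expansion has 3 partial quotients, read off in order.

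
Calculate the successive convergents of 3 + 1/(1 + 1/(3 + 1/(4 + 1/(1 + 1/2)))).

3/1, 4/1, 15/4, 64/17, 79/21, 222/59

Using the convergent recurrence p_i = a_i*p_{i-1} + p_{i-2}, q_i = a_i*q_{i-1} + q_{i-2} with p_{-2}=0, p_{-1}=1, q_{-2}=1, q_{-1}=0:
  i=0: a_0=3, p_0 = 3*1 + 0 = 3, q_0 = 3*0 + 1 = 1.
  i=1: a_1=1, p_1 = 1*3 + 1 = 4, q_1 = 1*1 + 0 = 1.
  i=2: a_2=3, p_2 = 3*4 + 3 = 15, q_2 = 3*1 + 1 = 4.
  i=3: a_3=4, p_3 = 4*15 + 4 = 64, q_3 = 4*4 + 1 = 17.
  i=4: a_4=1, p_4 = 1*64 + 15 = 79, q_4 = 1*17 + 4 = 21.
  i=5: a_5=2, p_5 = 2*79 + 64 = 222, q_5 = 2*21 + 17 = 59.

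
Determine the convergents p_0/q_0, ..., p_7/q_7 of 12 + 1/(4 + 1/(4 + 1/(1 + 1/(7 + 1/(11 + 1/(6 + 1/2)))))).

Using the convergent recurrence p_i = a_i*p_{i-1} + p_{i-2}, q_i = a_i*q_{i-1} + q_{i-2} with p_{-2}=0, p_{-1}=1, q_{-2}=1, q_{-1}=0:
  i=0: a_0=12, p_0 = 12*1 + 0 = 12, q_0 = 12*0 + 1 = 1.
  i=1: a_1=4, p_1 = 4*12 + 1 = 49, q_1 = 4*1 + 0 = 4.
  i=2: a_2=4, p_2 = 4*49 + 12 = 208, q_2 = 4*4 + 1 = 17.
  i=3: a_3=1, p_3 = 1*208 + 49 = 257, q_3 = 1*17 + 4 = 21.
  i=4: a_4=7, p_4 = 7*257 + 208 = 2007, q_4 = 7*21 + 17 = 164.
  i=5: a_5=11, p_5 = 11*2007 + 257 = 22334, q_5 = 11*164 + 21 = 1825.
  i=6: a_6=6, p_6 = 6*22334 + 2007 = 136011, q_6 = 6*1825 + 164 = 11114.
  i=7: a_7=2, p_7 = 2*136011 + 22334 = 294356, q_7 = 2*11114 + 1825 = 24053.

12/1, 49/4, 208/17, 257/21, 2007/164, 22334/1825, 136011/11114, 294356/24053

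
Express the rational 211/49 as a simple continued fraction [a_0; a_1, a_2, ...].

[4; 3, 3, 1, 3]

Run the Euclidean algorithm on 211 and 49; the successive quotients are the partial quotients a_0, a_1, ... (each step inverts the fractional part left over by the previous one):
  211 = 4*49 + 15, so a_0 = 4.
  49 = 3*15 + 4, so a_1 = 3.
  15 = 3*4 + 3, so a_2 = 3.
  4 = 1*3 + 1, so a_3 = 1.
  3 = 3*1 + 0, so a_4 = 3.
The remainder reaches 0 after 5 divisions, so the expansion has 5 partial quotients, read off in order.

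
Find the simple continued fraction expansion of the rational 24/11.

[2; 5, 2]

Run the Euclidean algorithm on 24 and 11; the successive quotients are the partial quotients a_0, a_1, ... (each step inverts the fractional part left over by the previous one):
  24 = 2*11 + 2, so a_0 = 2.
  11 = 5*2 + 1, so a_1 = 5.
  2 = 2*1 + 0, so a_2 = 2.
The remainder reaches 0 after 3 divisions, so the expansion has 3 partial quotients, read off in order.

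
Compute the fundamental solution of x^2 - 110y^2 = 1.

(x, y) = (21, 2)

First expand sqrt(110) as a continued fraction. With x_i = (sqrt(110) + m_i)/d_i and (m_0, d_0) = (0, 1): a_0 = floor(sqrt(110)) = 10, since 10^2 = 100 <= 110 < 121 = 11^2.
Iterate m_{i+1} = d_i*a_i - m_i, d_{i+1} = (110 - m_{i+1}^2)/d_i, a_{i+1} = floor((a_0 + m_{i+1})/d_{i+1}):
  m_1 = 1*10 - 0 = 10, d_1 = (110 - 10^2)/1 = 10/1 = 10, a_1 = floor((10 + 10)/10) = 2.
  m_2 = 10*2 - 10 = 10, d_2 = (110 - 10^2)/10 = 10/10 = 1, a_2 = floor((10 + 10)/1) = 20.
  m_3 = 1*20 - 10 = 10, d_3 = (110 - 10^2)/1 = 10/1 = 10: (m_3, d_3) = (m_1, d_1) = (10, 10), so from here the quotients repeat a_1, a_2; the period length is 2.
So sqrt(110) = [10; (2, 20)] with period length k = 2.
k is even, so the fundamental solution of x^2 - 110y^2 = 1 is (p_{k-1}, q_{k-1}) = (p_1, q_1); compute convergents through index 1.
Convergents (p_i = a_i*p_{i-1} + p_{i-2}, q_i = a_i*q_{i-1} + q_{i-2} with p_{-2}=0, p_{-1}=1, q_{-2}=1, q_{-1}=0):
  i=0: a_0=10, p_0 = 10*1 + 0 = 10, q_0 = 10*0 + 1 = 1.
  i=1: a_1=2, p_1 = 2*10 + 1 = 21, q_1 = 2*1 + 0 = 2.
Check: 21^2 - 110*2^2 = 441 - 440 = 1, so (x, y) = (21, 2) solves the equation, and by the theorem it is the least positive solution.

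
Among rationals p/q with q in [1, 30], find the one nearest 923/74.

Expand x = 923/74 as a continued fraction with the Euclidean algorithm:
  923 = 12*74 + 35, so a_0 = 12.
  74 = 2*35 + 4, so a_1 = 2.
  35 = 8*4 + 3, so a_2 = 8.
  4 = 1*3 + 1, so a_3 = 1.
  3 = 3*1 + 0, so a_4 = 3.
so x = [12; 2, 8, 1, 3].
Convergents (p_i = a_i*p_{i-1} + p_{i-2}, q_i = a_i*q_{i-1} + q_{i-2} with p_{-2}=0, p_{-1}=1, q_{-2}=1, q_{-1}=0), until the denominator exceeds 30:
  i=0: a_0=12, p_0 = 12*1 + 0 = 12, q_0 = 12*0 + 1 = 1.
  i=1: a_1=2, p_1 = 2*12 + 1 = 25, q_1 = 2*1 + 0 = 2.
  i=2: a_2=8, p_2 = 8*25 + 12 = 212, q_2 = 8*2 + 1 = 17.
  i=3: a_3=1, p_3 = 1*212 + 25 = 237, q_3 = 1*17 + 2 = 19.
  i=4: a_4=3, p_4 = 3*237 + 212 = 923, q_4 = 3*19 + 17 = 74.
q_4 = 74 > 30, so the last convergent with denominator <= 30 is p_3/q_3 = 237/19.
The closest fraction with denominator <= 30 is either p_3/q_3 or the intermediate fraction (k*p_3 + p_2)/(k*q_3 + q_2) with the largest k >= 1 whose denominator stays <= 30; these approach x as k grows, and every other convergent or intermediate fraction in range is farther away.
Largest k: floor((30 - q_2)/q_3) = floor((30 - 17)/19) = 0.
Since k = 0, no intermediate fraction beyond p_3/q_3 has denominator <= 30, so the convergent 237/19 is the closest (its error is |923*19 - 237*74|/(74*19) = 1/1406).

237/19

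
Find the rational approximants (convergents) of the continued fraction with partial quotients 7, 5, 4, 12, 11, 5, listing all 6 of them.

Using the convergent recurrence p_i = a_i*p_{i-1} + p_{i-2}, q_i = a_i*q_{i-1} + q_{i-2} with p_{-2}=0, p_{-1}=1, q_{-2}=1, q_{-1}=0:
  i=0: a_0=7, p_0 = 7*1 + 0 = 7, q_0 = 7*0 + 1 = 1.
  i=1: a_1=5, p_1 = 5*7 + 1 = 36, q_1 = 5*1 + 0 = 5.
  i=2: a_2=4, p_2 = 4*36 + 7 = 151, q_2 = 4*5 + 1 = 21.
  i=3: a_3=12, p_3 = 12*151 + 36 = 1848, q_3 = 12*21 + 5 = 257.
  i=4: a_4=11, p_4 = 11*1848 + 151 = 20479, q_4 = 11*257 + 21 = 2848.
  i=5: a_5=5, p_5 = 5*20479 + 1848 = 104243, q_5 = 5*2848 + 257 = 14497.

7/1, 36/5, 151/21, 1848/257, 20479/2848, 104243/14497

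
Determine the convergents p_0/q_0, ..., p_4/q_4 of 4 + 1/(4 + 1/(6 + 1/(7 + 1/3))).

Using the convergent recurrence p_i = a_i*p_{i-1} + p_{i-2}, q_i = a_i*q_{i-1} + q_{i-2} with p_{-2}=0, p_{-1}=1, q_{-2}=1, q_{-1}=0:
  i=0: a_0=4, p_0 = 4*1 + 0 = 4, q_0 = 4*0 + 1 = 1.
  i=1: a_1=4, p_1 = 4*4 + 1 = 17, q_1 = 4*1 + 0 = 4.
  i=2: a_2=6, p_2 = 6*17 + 4 = 106, q_2 = 6*4 + 1 = 25.
  i=3: a_3=7, p_3 = 7*106 + 17 = 759, q_3 = 7*25 + 4 = 179.
  i=4: a_4=3, p_4 = 3*759 + 106 = 2383, q_4 = 3*179 + 25 = 562.

4/1, 17/4, 106/25, 759/179, 2383/562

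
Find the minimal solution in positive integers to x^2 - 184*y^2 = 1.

(x, y) = (24335, 1794)

First expand sqrt(184) as a continued fraction. With x_i = (sqrt(184) + m_i)/d_i and (m_0, d_0) = (0, 1): a_0 = floor(sqrt(184)) = 13, since 13^2 = 169 <= 184 < 196 = 14^2.
Iterate m_{i+1} = d_i*a_i - m_i, d_{i+1} = (184 - m_{i+1}^2)/d_i, a_{i+1} = floor((a_0 + m_{i+1})/d_{i+1}):
  m_1 = 1*13 - 0 = 13, d_1 = (184 - 13^2)/1 = 15/1 = 15, a_1 = floor((13 + 13)/15) = 1.
  m_2 = 15*1 - 13 = 2, d_2 = (184 - 2^2)/15 = 180/15 = 12, a_2 = floor((13 + 2)/12) = 1.
  m_3 = 12*1 - 2 = 10, d_3 = (184 - 10^2)/12 = 84/12 = 7, a_3 = floor((13 + 10)/7) = 3.
  m_4 = 7*3 - 10 = 11, d_4 = (184 - 11^2)/7 = 63/7 = 9, a_4 = floor((13 + 11)/9) = 2.
  m_5 = 9*2 - 11 = 7, d_5 = (184 - 7^2)/9 = 135/9 = 15, a_5 = floor((13 + 7)/15) = 1.
  m_6 = 15*1 - 7 = 8, d_6 = (184 - 8^2)/15 = 120/15 = 8, a_6 = floor((13 + 8)/8) = 2.
  m_7 = 8*2 - 8 = 8, d_7 = (184 - 8^2)/8 = 120/8 = 15, a_7 = floor((13 + 8)/15) = 1.
  m_8 = 15*1 - 8 = 7, d_8 = (184 - 7^2)/15 = 135/15 = 9, a_8 = floor((13 + 7)/9) = 2.
  m_9 = 9*2 - 7 = 11, d_9 = (184 - 11^2)/9 = 63/9 = 7, a_9 = floor((13 + 11)/7) = 3.
  m_10 = 7*3 - 11 = 10, d_10 = (184 - 10^2)/7 = 84/7 = 12, a_10 = floor((13 + 10)/12) = 1.
  m_11 = 12*1 - 10 = 2, d_11 = (184 - 2^2)/12 = 180/12 = 15, a_11 = floor((13 + 2)/15) = 1.
  m_12 = 15*1 - 2 = 13, d_12 = (184 - 13^2)/15 = 15/15 = 1, a_12 = floor((13 + 13)/1) = 26.
  m_13 = 1*26 - 13 = 13, d_13 = (184 - 13^2)/1 = 15/1 = 15: (m_13, d_13) = (m_1, d_1) = (13, 15), so from here the quotients repeat a_1, ..., a_12; the period length is 12.
So sqrt(184) = [13; (1, 1, 3, 2, 1, 2, 1, 2, 3, 1, 1, 26)] with period length k = 12.
k is even, so the fundamental solution of x^2 - 184y^2 = 1 is (p_{k-1}, q_{k-1}) = (p_11, q_11); compute convergents through index 11.
Convergents (p_i = a_i*p_{i-1} + p_{i-2}, q_i = a_i*q_{i-1} + q_{i-2} with p_{-2}=0, p_{-1}=1, q_{-2}=1, q_{-1}=0):
  i=0: a_0=13, p_0 = 13*1 + 0 = 13, q_0 = 13*0 + 1 = 1.
  i=1: a_1=1, p_1 = 1*13 + 1 = 14, q_1 = 1*1 + 0 = 1.
  i=2: a_2=1, p_2 = 1*14 + 13 = 27, q_2 = 1*1 + 1 = 2.
  i=3: a_3=3, p_3 = 3*27 + 14 = 95, q_3 = 3*2 + 1 = 7.
  i=4: a_4=2, p_4 = 2*95 + 27 = 217, q_4 = 2*7 + 2 = 16.
  i=5: a_5=1, p_5 = 1*217 + 95 = 312, q_5 = 1*16 + 7 = 23.
  i=6: a_6=2, p_6 = 2*312 + 217 = 841, q_6 = 2*23 + 16 = 62.
  i=7: a_7=1, p_7 = 1*841 + 312 = 1153, q_7 = 1*62 + 23 = 85.
  i=8: a_8=2, p_8 = 2*1153 + 841 = 3147, q_8 = 2*85 + 62 = 232.
  i=9: a_9=3, p_9 = 3*3147 + 1153 = 10594, q_9 = 3*232 + 85 = 781.
  i=10: a_10=1, p_10 = 1*10594 + 3147 = 13741, q_10 = 1*781 + 232 = 1013.
  i=11: a_11=1, p_11 = 1*13741 + 10594 = 24335, q_11 = 1*1013 + 781 = 1794.
Check: 24335^2 - 184*1794^2 = 592192225 - 592192224 = 1, so (x, y) = (24335, 1794) solves the equation, and by the theorem it is the least positive solution.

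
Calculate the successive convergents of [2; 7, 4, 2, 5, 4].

2/1, 15/7, 62/29, 139/65, 757/354, 3167/1481

Using the convergent recurrence p_i = a_i*p_{i-1} + p_{i-2}, q_i = a_i*q_{i-1} + q_{i-2} with p_{-2}=0, p_{-1}=1, q_{-2}=1, q_{-1}=0:
  i=0: a_0=2, p_0 = 2*1 + 0 = 2, q_0 = 2*0 + 1 = 1.
  i=1: a_1=7, p_1 = 7*2 + 1 = 15, q_1 = 7*1 + 0 = 7.
  i=2: a_2=4, p_2 = 4*15 + 2 = 62, q_2 = 4*7 + 1 = 29.
  i=3: a_3=2, p_3 = 2*62 + 15 = 139, q_3 = 2*29 + 7 = 65.
  i=4: a_4=5, p_4 = 5*139 + 62 = 757, q_4 = 5*65 + 29 = 354.
  i=5: a_5=4, p_5 = 4*757 + 139 = 3167, q_5 = 4*354 + 65 = 1481.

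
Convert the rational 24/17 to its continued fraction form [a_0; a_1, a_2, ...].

[1; 2, 2, 3]

Run the Euclidean algorithm on 24 and 17; the successive quotients are the partial quotients a_0, a_1, ... (each step inverts the fractional part left over by the previous one):
  24 = 1*17 + 7, so a_0 = 1.
  17 = 2*7 + 3, so a_1 = 2.
  7 = 2*3 + 1, so a_2 = 2.
  3 = 3*1 + 0, so a_3 = 3.
The remainder reaches 0 after 4 divisions, so the expansion has 4 partial quotients, read off in order.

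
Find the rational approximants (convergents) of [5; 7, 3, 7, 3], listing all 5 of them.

Using the convergent recurrence p_i = a_i*p_{i-1} + p_{i-2}, q_i = a_i*q_{i-1} + q_{i-2} with p_{-2}=0, p_{-1}=1, q_{-2}=1, q_{-1}=0:
  i=0: a_0=5, p_0 = 5*1 + 0 = 5, q_0 = 5*0 + 1 = 1.
  i=1: a_1=7, p_1 = 7*5 + 1 = 36, q_1 = 7*1 + 0 = 7.
  i=2: a_2=3, p_2 = 3*36 + 5 = 113, q_2 = 3*7 + 1 = 22.
  i=3: a_3=7, p_3 = 7*113 + 36 = 827, q_3 = 7*22 + 7 = 161.
  i=4: a_4=3, p_4 = 3*827 + 113 = 2594, q_4 = 3*161 + 22 = 505.

5/1, 36/7, 113/22, 827/161, 2594/505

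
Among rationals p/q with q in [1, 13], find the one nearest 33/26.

14/11

Expand x = 33/26 as a continued fraction with the Euclidean algorithm:
  33 = 1*26 + 7, so a_0 = 1.
  26 = 3*7 + 5, so a_1 = 3.
  7 = 1*5 + 2, so a_2 = 1.
  5 = 2*2 + 1, so a_3 = 2.
  2 = 2*1 + 0, so a_4 = 2.
so x = [1; 3, 1, 2, 2].
Convergents (p_i = a_i*p_{i-1} + p_{i-2}, q_i = a_i*q_{i-1} + q_{i-2} with p_{-2}=0, p_{-1}=1, q_{-2}=1, q_{-1}=0), until the denominator exceeds 13:
  i=0: a_0=1, p_0 = 1*1 + 0 = 1, q_0 = 1*0 + 1 = 1.
  i=1: a_1=3, p_1 = 3*1 + 1 = 4, q_1 = 3*1 + 0 = 3.
  i=2: a_2=1, p_2 = 1*4 + 1 = 5, q_2 = 1*3 + 1 = 4.
  i=3: a_3=2, p_3 = 2*5 + 4 = 14, q_3 = 2*4 + 3 = 11.
  i=4: a_4=2, p_4 = 2*14 + 5 = 33, q_4 = 2*11 + 4 = 26.
q_4 = 26 > 13, so the last convergent with denominator <= 13 is p_3/q_3 = 14/11.
The closest fraction with denominator <= 13 is either p_3/q_3 or the intermediate fraction (k*p_3 + p_2)/(k*q_3 + q_2) with the largest k >= 1 whose denominator stays <= 13; these approach x as k grows, and every other convergent or intermediate fraction in range is farther away.
Largest k: floor((13 - q_2)/q_3) = floor((13 - 4)/11) = 0.
Since k = 0, no intermediate fraction beyond p_3/q_3 has denominator <= 13, so the convergent 14/11 is the closest (its error is |33*11 - 14*26|/(26*11) = 1/286).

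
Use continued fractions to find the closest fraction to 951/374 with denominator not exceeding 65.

89/35

Expand x = 951/374 as a continued fraction with the Euclidean algorithm:
  951 = 2*374 + 203, so a_0 = 2.
  374 = 1*203 + 171, so a_1 = 1.
  203 = 1*171 + 32, so a_2 = 1.
  171 = 5*32 + 11, so a_3 = 5.
  32 = 2*11 + 10, so a_4 = 2.
  11 = 1*10 + 1, so a_5 = 1.
  10 = 10*1 + 0, so a_6 = 10.
so x = [2; 1, 1, 5, 2, 1, 10].
Convergents (p_i = a_i*p_{i-1} + p_{i-2}, q_i = a_i*q_{i-1} + q_{i-2} with p_{-2}=0, p_{-1}=1, q_{-2}=1, q_{-1}=0), until the denominator exceeds 65:
  i=0: a_0=2, p_0 = 2*1 + 0 = 2, q_0 = 2*0 + 1 = 1.
  i=1: a_1=1, p_1 = 1*2 + 1 = 3, q_1 = 1*1 + 0 = 1.
  i=2: a_2=1, p_2 = 1*3 + 2 = 5, q_2 = 1*1 + 1 = 2.
  i=3: a_3=5, p_3 = 5*5 + 3 = 28, q_3 = 5*2 + 1 = 11.
  i=4: a_4=2, p_4 = 2*28 + 5 = 61, q_4 = 2*11 + 2 = 24.
  i=5: a_5=1, p_5 = 1*61 + 28 = 89, q_5 = 1*24 + 11 = 35.
  i=6: a_6=10, p_6 = 10*89 + 61 = 951, q_6 = 10*35 + 24 = 374.
q_6 = 374 > 65, so the last convergent with denominator <= 65 is p_5/q_5 = 89/35.
The closest fraction with denominator <= 65 is either p_5/q_5 or the intermediate fraction (k*p_5 + p_4)/(k*q_5 + q_4) with the largest k >= 1 whose denominator stays <= 65; these approach x as k grows, and every other convergent or intermediate fraction in range is farther away.
Largest k: floor((65 - q_4)/q_5) = floor((65 - 24)/35) = 1.
That gives (1*89 + 61)/(1*35 + 24) = 150/59.
Compare the errors: |x - 89/35| = |951*35 - 89*374|/(374*35) = 1/13090, and |x - 150/59| = |951*59 - 150*374|/(374*59) = 9/22066.
Cross-multiplying, 1*22066 = 22066 < 117810 = 9*13090, so 1/13090 is smaller: the convergent 89/35 is closer to x than 150/59.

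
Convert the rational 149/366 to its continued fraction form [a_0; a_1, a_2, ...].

[0; 2, 2, 5, 4, 3]

Run the Euclidean algorithm on 149 and 366; the successive quotients are the partial quotients a_0, a_1, ... (each step inverts the fractional part left over by the previous one):
  149 = 0*366 + 149, so a_0 = 0.
  366 = 2*149 + 68, so a_1 = 2.
  149 = 2*68 + 13, so a_2 = 2.
  68 = 5*13 + 3, so a_3 = 5.
  13 = 4*3 + 1, so a_4 = 4.
  3 = 3*1 + 0, so a_5 = 3.
The remainder reaches 0 after 6 divisions, so the expansion has 6 partial quotients, read off in order.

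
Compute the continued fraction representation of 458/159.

Run the Euclidean algorithm on 458 and 159; the successive quotients are the partial quotients a_0, a_1, ... (each step inverts the fractional part left over by the previous one):
  458 = 2*159 + 140, so a_0 = 2.
  159 = 1*140 + 19, so a_1 = 1.
  140 = 7*19 + 7, so a_2 = 7.
  19 = 2*7 + 5, so a_3 = 2.
  7 = 1*5 + 2, so a_4 = 1.
  5 = 2*2 + 1, so a_5 = 2.
  2 = 2*1 + 0, so a_6 = 2.
The remainder reaches 0 after 7 divisions, so the expansion has 7 partial quotients, read off in order.

[2; 1, 7, 2, 1, 2, 2]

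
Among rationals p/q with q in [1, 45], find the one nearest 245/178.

Expand x = 245/178 as a continued fraction with the Euclidean algorithm:
  245 = 1*178 + 67, so a_0 = 1.
  178 = 2*67 + 44, so a_1 = 2.
  67 = 1*44 + 23, so a_2 = 1.
  44 = 1*23 + 21, so a_3 = 1.
  23 = 1*21 + 2, so a_4 = 1.
  21 = 10*2 + 1, so a_5 = 10.
  2 = 2*1 + 0, so a_6 = 2.
so x = [1; 2, 1, 1, 1, 10, 2].
Convergents (p_i = a_i*p_{i-1} + p_{i-2}, q_i = a_i*q_{i-1} + q_{i-2} with p_{-2}=0, p_{-1}=1, q_{-2}=1, q_{-1}=0), until the denominator exceeds 45:
  i=0: a_0=1, p_0 = 1*1 + 0 = 1, q_0 = 1*0 + 1 = 1.
  i=1: a_1=2, p_1 = 2*1 + 1 = 3, q_1 = 2*1 + 0 = 2.
  i=2: a_2=1, p_2 = 1*3 + 1 = 4, q_2 = 1*2 + 1 = 3.
  i=3: a_3=1, p_3 = 1*4 + 3 = 7, q_3 = 1*3 + 2 = 5.
  i=4: a_4=1, p_4 = 1*7 + 4 = 11, q_4 = 1*5 + 3 = 8.
  i=5: a_5=10, p_5 = 10*11 + 7 = 117, q_5 = 10*8 + 5 = 85.
q_5 = 85 > 45, so the last convergent with denominator <= 45 is p_4/q_4 = 11/8.
The closest fraction with denominator <= 45 is either p_4/q_4 or the intermediate fraction (k*p_4 + p_3)/(k*q_4 + q_3) with the largest k >= 1 whose denominator stays <= 45; these approach x as k grows, and every other convergent or intermediate fraction in range is farther away.
Largest k: floor((45 - q_3)/q_4) = floor((45 - 5)/8) = 5.
That gives (5*11 + 7)/(5*8 + 5) = 62/45.
Compare the errors: |x - 11/8| = |245*8 - 11*178|/(178*8) = 2/1424, and |x - 62/45| = |245*45 - 62*178|/(178*45) = 11/8010.
Cross-multiplying, 11*1424 = 15664 < 16020 = 2*8010, so 11/8010 is smaller: the intermediate fraction 62/45 is closer to x than 11/8.

62/45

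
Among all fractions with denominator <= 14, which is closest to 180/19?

Expand x = 180/19 as a continued fraction with the Euclidean algorithm:
  180 = 9*19 + 9, so a_0 = 9.
  19 = 2*9 + 1, so a_1 = 2.
  9 = 9*1 + 0, so a_2 = 9.
so x = [9; 2, 9].
Convergents (p_i = a_i*p_{i-1} + p_{i-2}, q_i = a_i*q_{i-1} + q_{i-2} with p_{-2}=0, p_{-1}=1, q_{-2}=1, q_{-1}=0), until the denominator exceeds 14:
  i=0: a_0=9, p_0 = 9*1 + 0 = 9, q_0 = 9*0 + 1 = 1.
  i=1: a_1=2, p_1 = 2*9 + 1 = 19, q_1 = 2*1 + 0 = 2.
  i=2: a_2=9, p_2 = 9*19 + 9 = 180, q_2 = 9*2 + 1 = 19.
q_2 = 19 > 14, so the last convergent with denominator <= 14 is p_1/q_1 = 19/2.
The closest fraction with denominator <= 14 is either p_1/q_1 or the intermediate fraction (k*p_1 + p_0)/(k*q_1 + q_0) with the largest k >= 1 whose denominator stays <= 14; these approach x as k grows, and every other convergent or intermediate fraction in range is farther away.
Largest k: floor((14 - q_0)/q_1) = floor((14 - 1)/2) = 6.
That gives (6*19 + 9)/(6*2 + 1) = 123/13.
Compare the errors: |x - 19/2| = |180*2 - 19*19|/(19*2) = 1/38, and |x - 123/13| = |180*13 - 123*19|/(19*13) = 3/247.
Cross-multiplying, 3*38 = 114 < 247 = 1*247, so 3/247 is smaller: the intermediate fraction 123/13 is closer to x than 19/2.

123/13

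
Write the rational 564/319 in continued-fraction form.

Run the Euclidean algorithm on 564 and 319; the successive quotients are the partial quotients a_0, a_1, ... (each step inverts the fractional part left over by the previous one):
  564 = 1*319 + 245, so a_0 = 1.
  319 = 1*245 + 74, so a_1 = 1.
  245 = 3*74 + 23, so a_2 = 3.
  74 = 3*23 + 5, so a_3 = 3.
  23 = 4*5 + 3, so a_4 = 4.
  5 = 1*3 + 2, so a_5 = 1.
  3 = 1*2 + 1, so a_6 = 1.
  2 = 2*1 + 0, so a_7 = 2.
The remainder reaches 0 after 8 divisions, so the expansion has 8 partial quotients, read off in order.

[1; 1, 3, 3, 4, 1, 1, 2]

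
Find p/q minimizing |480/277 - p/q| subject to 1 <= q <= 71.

Expand x = 480/277 as a continued fraction with the Euclidean algorithm:
  480 = 1*277 + 203, so a_0 = 1.
  277 = 1*203 + 74, so a_1 = 1.
  203 = 2*74 + 55, so a_2 = 2.
  74 = 1*55 + 19, so a_3 = 1.
  55 = 2*19 + 17, so a_4 = 2.
  19 = 1*17 + 2, so a_5 = 1.
  17 = 8*2 + 1, so a_6 = 8.
  2 = 2*1 + 0, so a_7 = 2.
so x = [1; 1, 2, 1, 2, 1, 8, 2].
Convergents (p_i = a_i*p_{i-1} + p_{i-2}, q_i = a_i*q_{i-1} + q_{i-2} with p_{-2}=0, p_{-1}=1, q_{-2}=1, q_{-1}=0), until the denominator exceeds 71:
  i=0: a_0=1, p_0 = 1*1 + 0 = 1, q_0 = 1*0 + 1 = 1.
  i=1: a_1=1, p_1 = 1*1 + 1 = 2, q_1 = 1*1 + 0 = 1.
  i=2: a_2=2, p_2 = 2*2 + 1 = 5, q_2 = 2*1 + 1 = 3.
  i=3: a_3=1, p_3 = 1*5 + 2 = 7, q_3 = 1*3 + 1 = 4.
  i=4: a_4=2, p_4 = 2*7 + 5 = 19, q_4 = 2*4 + 3 = 11.
  i=5: a_5=1, p_5 = 1*19 + 7 = 26, q_5 = 1*11 + 4 = 15.
  i=6: a_6=8, p_6 = 8*26 + 19 = 227, q_6 = 8*15 + 11 = 131.
q_6 = 131 > 71, so the last convergent with denominator <= 71 is p_5/q_5 = 26/15.
The closest fraction with denominator <= 71 is either p_5/q_5 or the intermediate fraction (k*p_5 + p_4)/(k*q_5 + q_4) with the largest k >= 1 whose denominator stays <= 71; these approach x as k grows, and every other convergent or intermediate fraction in range is farther away.
Largest k: floor((71 - q_4)/q_5) = floor((71 - 11)/15) = 4.
That gives (4*26 + 19)/(4*15 + 11) = 123/71.
Compare the errors: |x - 26/15| = |480*15 - 26*277|/(277*15) = 2/4155, and |x - 123/71| = |480*71 - 123*277|/(277*71) = 9/19667.
Cross-multiplying, 9*4155 = 37395 < 39334 = 2*19667, so 9/19667 is smaller: the intermediate fraction 123/71 is closer to x than 26/15.

123/71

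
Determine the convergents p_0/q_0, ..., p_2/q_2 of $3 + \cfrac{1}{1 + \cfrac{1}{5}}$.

3/1, 4/1, 23/6

Using the convergent recurrence p_i = a_i*p_{i-1} + p_{i-2}, q_i = a_i*q_{i-1} + q_{i-2} with p_{-2}=0, p_{-1}=1, q_{-2}=1, q_{-1}=0:
  i=0: a_0=3, p_0 = 3*1 + 0 = 3, q_0 = 3*0 + 1 = 1.
  i=1: a_1=1, p_1 = 1*3 + 1 = 4, q_1 = 1*1 + 0 = 1.
  i=2: a_2=5, p_2 = 5*4 + 3 = 23, q_2 = 5*1 + 1 = 6.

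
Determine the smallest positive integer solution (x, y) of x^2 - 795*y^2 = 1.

(x, y) = (6626, 235)

First expand sqrt(795) as a continued fraction. With x_i = (sqrt(795) + m_i)/d_i and (m_0, d_0) = (0, 1): a_0 = floor(sqrt(795)) = 28, since 28^2 = 784 <= 795 < 841 = 29^2.
Iterate m_{i+1} = d_i*a_i - m_i, d_{i+1} = (795 - m_{i+1}^2)/d_i, a_{i+1} = floor((a_0 + m_{i+1})/d_{i+1}):
  m_1 = 1*28 - 0 = 28, d_1 = (795 - 28^2)/1 = 11/1 = 11, a_1 = floor((28 + 28)/11) = 5.
  m_2 = 11*5 - 28 = 27, d_2 = (795 - 27^2)/11 = 66/11 = 6, a_2 = floor((28 + 27)/6) = 9.
  m_3 = 6*9 - 27 = 27, d_3 = (795 - 27^2)/6 = 66/6 = 11, a_3 = floor((28 + 27)/11) = 5.
  m_4 = 11*5 - 27 = 28, d_4 = (795 - 28^2)/11 = 11/11 = 1, a_4 = floor((28 + 28)/1) = 56.
  m_5 = 1*56 - 28 = 28, d_5 = (795 - 28^2)/1 = 11/1 = 11: (m_5, d_5) = (m_1, d_1) = (28, 11), so from here the quotients repeat a_1, ..., a_4; the period length is 4.
So sqrt(795) = [28; (5, 9, 5, 56)] with period length k = 4.
k is even, so the fundamental solution of x^2 - 795y^2 = 1 is (p_{k-1}, q_{k-1}) = (p_3, q_3); compute convergents through index 3.
Convergents (p_i = a_i*p_{i-1} + p_{i-2}, q_i = a_i*q_{i-1} + q_{i-2} with p_{-2}=0, p_{-1}=1, q_{-2}=1, q_{-1}=0):
  i=0: a_0=28, p_0 = 28*1 + 0 = 28, q_0 = 28*0 + 1 = 1.
  i=1: a_1=5, p_1 = 5*28 + 1 = 141, q_1 = 5*1 + 0 = 5.
  i=2: a_2=9, p_2 = 9*141 + 28 = 1297, q_2 = 9*5 + 1 = 46.
  i=3: a_3=5, p_3 = 5*1297 + 141 = 6626, q_3 = 5*46 + 5 = 235.
Check: 6626^2 - 795*235^2 = 43903876 - 43903875 = 1, so (x, y) = (6626, 235) solves the equation, and by the theorem it is the least positive solution.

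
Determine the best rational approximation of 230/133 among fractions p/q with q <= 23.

19/11

Expand x = 230/133 as a continued fraction with the Euclidean algorithm:
  230 = 1*133 + 97, so a_0 = 1.
  133 = 1*97 + 36, so a_1 = 1.
  97 = 2*36 + 25, so a_2 = 2.
  36 = 1*25 + 11, so a_3 = 1.
  25 = 2*11 + 3, so a_4 = 2.
  11 = 3*3 + 2, so a_5 = 3.
  3 = 1*2 + 1, so a_6 = 1.
  2 = 2*1 + 0, so a_7 = 2.
so x = [1; 1, 2, 1, 2, 3, 1, 2].
Convergents (p_i = a_i*p_{i-1} + p_{i-2}, q_i = a_i*q_{i-1} + q_{i-2} with p_{-2}=0, p_{-1}=1, q_{-2}=1, q_{-1}=0), until the denominator exceeds 23:
  i=0: a_0=1, p_0 = 1*1 + 0 = 1, q_0 = 1*0 + 1 = 1.
  i=1: a_1=1, p_1 = 1*1 + 1 = 2, q_1 = 1*1 + 0 = 1.
  i=2: a_2=2, p_2 = 2*2 + 1 = 5, q_2 = 2*1 + 1 = 3.
  i=3: a_3=1, p_3 = 1*5 + 2 = 7, q_3 = 1*3 + 1 = 4.
  i=4: a_4=2, p_4 = 2*7 + 5 = 19, q_4 = 2*4 + 3 = 11.
  i=5: a_5=3, p_5 = 3*19 + 7 = 64, q_5 = 3*11 + 4 = 37.
q_5 = 37 > 23, so the last convergent with denominator <= 23 is p_4/q_4 = 19/11.
The closest fraction with denominator <= 23 is either p_4/q_4 or the intermediate fraction (k*p_4 + p_3)/(k*q_4 + q_3) with the largest k >= 1 whose denominator stays <= 23; these approach x as k grows, and every other convergent or intermediate fraction in range is farther away.
Largest k: floor((23 - q_3)/q_4) = floor((23 - 4)/11) = 1.
That gives (1*19 + 7)/(1*11 + 4) = 26/15.
Compare the errors: |x - 19/11| = |230*11 - 19*133|/(133*11) = 3/1463, and |x - 26/15| = |230*15 - 26*133|/(133*15) = 8/1995.
Cross-multiplying, 3*1995 = 5985 < 11704 = 8*1463, so 3/1463 is smaller: the convergent 19/11 is closer to x than 26/15.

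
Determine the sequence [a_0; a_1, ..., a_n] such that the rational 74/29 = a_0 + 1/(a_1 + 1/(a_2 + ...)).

[2; 1, 1, 4, 3]

Run the Euclidean algorithm on 74 and 29; the successive quotients are the partial quotients a_0, a_1, ... (each step inverts the fractional part left over by the previous one):
  74 = 2*29 + 16, so a_0 = 2.
  29 = 1*16 + 13, so a_1 = 1.
  16 = 1*13 + 3, so a_2 = 1.
  13 = 4*3 + 1, so a_3 = 4.
  3 = 3*1 + 0, so a_4 = 3.
The remainder reaches 0 after 5 divisions, so the expansion has 5 partial quotients, read off in order.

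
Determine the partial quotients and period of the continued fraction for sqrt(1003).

Write x_i = (sqrt(1003) + m_i)/d_i with (m_0, d_0) = (0, 1). a_0 = floor(sqrt(1003)) = 31, since 31^2 = 961 <= 1003 < 1024 = 32^2.
Iterate m_{i+1} = d_i*a_i - m_i, d_{i+1} = (1003 - m_{i+1}^2)/d_i, a_{i+1} = floor((a_0 + m_{i+1})/d_{i+1}):
  m_1 = 1*31 - 0 = 31, d_1 = (1003 - 31^2)/1 = 42/1 = 42, a_1 = floor((31 + 31)/42) = 1.
  m_2 = 42*1 - 31 = 11, d_2 = (1003 - 11^2)/42 = 882/42 = 21, a_2 = floor((31 + 11)/21) = 2.
  m_3 = 21*2 - 11 = 31, d_3 = (1003 - 31^2)/21 = 42/21 = 2, a_3 = floor((31 + 31)/2) = 31.
  m_4 = 2*31 - 31 = 31, d_4 = (1003 - 31^2)/2 = 42/2 = 21, a_4 = floor((31 + 31)/21) = 2.
  m_5 = 21*2 - 31 = 11, d_5 = (1003 - 11^2)/21 = 882/21 = 42, a_5 = floor((31 + 11)/42) = 1.
  m_6 = 42*1 - 11 = 31, d_6 = (1003 - 31^2)/42 = 42/42 = 1, a_6 = floor((31 + 31)/1) = 62.
  m_7 = 1*62 - 31 = 31, d_7 = (1003 - 31^2)/1 = 42/1 = 42: (m_7, d_7) = (m_1, d_1) = (31, 42), so from here the quotients repeat a_1, ..., a_6; the period length is 6.
Hence the expansion of sqrt(1003) is a_0 = 31 followed by the repeating block 1, 2, 31, 2, 1, 62 (period 6).

[31; (1, 2, 31, 2, 1, 62)]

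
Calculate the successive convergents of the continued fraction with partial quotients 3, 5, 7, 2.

Using the convergent recurrence p_i = a_i*p_{i-1} + p_{i-2}, q_i = a_i*q_{i-1} + q_{i-2} with p_{-2}=0, p_{-1}=1, q_{-2}=1, q_{-1}=0:
  i=0: a_0=3, p_0 = 3*1 + 0 = 3, q_0 = 3*0 + 1 = 1.
  i=1: a_1=5, p_1 = 5*3 + 1 = 16, q_1 = 5*1 + 0 = 5.
  i=2: a_2=7, p_2 = 7*16 + 3 = 115, q_2 = 7*5 + 1 = 36.
  i=3: a_3=2, p_3 = 2*115 + 16 = 246, q_3 = 2*36 + 5 = 77.

3/1, 16/5, 115/36, 246/77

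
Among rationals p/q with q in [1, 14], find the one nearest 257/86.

Expand x = 257/86 as a continued fraction with the Euclidean algorithm:
  257 = 2*86 + 85, so a_0 = 2.
  86 = 1*85 + 1, so a_1 = 1.
  85 = 85*1 + 0, so a_2 = 85.
so x = [2; 1, 85].
Convergents (p_i = a_i*p_{i-1} + p_{i-2}, q_i = a_i*q_{i-1} + q_{i-2} with p_{-2}=0, p_{-1}=1, q_{-2}=1, q_{-1}=0), until the denominator exceeds 14:
  i=0: a_0=2, p_0 = 2*1 + 0 = 2, q_0 = 2*0 + 1 = 1.
  i=1: a_1=1, p_1 = 1*2 + 1 = 3, q_1 = 1*1 + 0 = 1.
  i=2: a_2=85, p_2 = 85*3 + 2 = 257, q_2 = 85*1 + 1 = 86.
q_2 = 86 > 14, so the last convergent with denominator <= 14 is p_1/q_1 = 3/1.
The closest fraction with denominator <= 14 is either p_1/q_1 or the intermediate fraction (k*p_1 + p_0)/(k*q_1 + q_0) with the largest k >= 1 whose denominator stays <= 14; these approach x as k grows, and every other convergent or intermediate fraction in range is farther away.
Largest k: floor((14 - q_0)/q_1) = floor((14 - 1)/1) = 13.
That gives (13*3 + 2)/(13*1 + 1) = 41/14.
Compare the errors: |x - 3/1| = |257*1 - 3*86|/(86*1) = 1/86, and |x - 41/14| = |257*14 - 41*86|/(86*14) = 72/1204.
Cross-multiplying, 1*1204 = 1204 < 6192 = 72*86, so 1/86 is smaller: the convergent 3/1 is closer to x than 41/14.

3/1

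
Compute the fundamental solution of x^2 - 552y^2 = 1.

First expand sqrt(552) as a continued fraction. With x_i = (sqrt(552) + m_i)/d_i and (m_0, d_0) = (0, 1): a_0 = floor(sqrt(552)) = 23, since 23^2 = 529 <= 552 < 576 = 24^2.
Iterate m_{i+1} = d_i*a_i - m_i, d_{i+1} = (552 - m_{i+1}^2)/d_i, a_{i+1} = floor((a_0 + m_{i+1})/d_{i+1}):
  m_1 = 1*23 - 0 = 23, d_1 = (552 - 23^2)/1 = 23/1 = 23, a_1 = floor((23 + 23)/23) = 2.
  m_2 = 23*2 - 23 = 23, d_2 = (552 - 23^2)/23 = 23/23 = 1, a_2 = floor((23 + 23)/1) = 46.
  m_3 = 1*46 - 23 = 23, d_3 = (552 - 23^2)/1 = 23/1 = 23: (m_3, d_3) = (m_1, d_1) = (23, 23), so from here the quotients repeat a_1, a_2; the period length is 2.
So sqrt(552) = [23; (2, 46)] with period length k = 2.
k is even, so the fundamental solution of x^2 - 552y^2 = 1 is (p_{k-1}, q_{k-1}) = (p_1, q_1); compute convergents through index 1.
Convergents (p_i = a_i*p_{i-1} + p_{i-2}, q_i = a_i*q_{i-1} + q_{i-2} with p_{-2}=0, p_{-1}=1, q_{-2}=1, q_{-1}=0):
  i=0: a_0=23, p_0 = 23*1 + 0 = 23, q_0 = 23*0 + 1 = 1.
  i=1: a_1=2, p_1 = 2*23 + 1 = 47, q_1 = 2*1 + 0 = 2.
Check: 47^2 - 552*2^2 = 2209 - 2208 = 1, so (x, y) = (47, 2) solves the equation, and by the theorem it is the least positive solution.

(x, y) = (47, 2)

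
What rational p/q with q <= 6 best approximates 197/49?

Expand x = 197/49 as a continued fraction with the Euclidean algorithm:
  197 = 4*49 + 1, so a_0 = 4.
  49 = 49*1 + 0, so a_1 = 49.
so x = [4; 49].
Convergents (p_i = a_i*p_{i-1} + p_{i-2}, q_i = a_i*q_{i-1} + q_{i-2} with p_{-2}=0, p_{-1}=1, q_{-2}=1, q_{-1}=0), until the denominator exceeds 6:
  i=0: a_0=4, p_0 = 4*1 + 0 = 4, q_0 = 4*0 + 1 = 1.
  i=1: a_1=49, p_1 = 49*4 + 1 = 197, q_1 = 49*1 + 0 = 49.
q_1 = 49 > 6, so the last convergent with denominator <= 6 is p_0/q_0 = 4/1.
The closest fraction with denominator <= 6 is either p_0/q_0 or the intermediate fraction (k*p_0 + p_{-1})/(k*q_0 + q_{-1}) with the largest k >= 1 whose denominator stays <= 6; these approach x as k grows, and every other convergent or intermediate fraction in range is farther away.
Largest k: floor((6 - q_{-1})/q_0) = floor((6 - 0)/1) = 6 (using the seeds p_{-1} = 1, q_{-1} = 0).
That gives (6*4 + 1)/(6*1 + 0) = 25/6.
Compare the errors: |x - 4/1| = |197*1 - 4*49|/(49*1) = 1/49, and |x - 25/6| = |197*6 - 25*49|/(49*6) = 43/294.
Cross-multiplying, 1*294 = 294 < 2107 = 43*49, so 1/49 is smaller: the convergent 4/1 is closer to x than 25/6.

4/1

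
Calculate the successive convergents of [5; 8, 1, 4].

5/1, 41/8, 46/9, 225/44

Using the convergent recurrence p_i = a_i*p_{i-1} + p_{i-2}, q_i = a_i*q_{i-1} + q_{i-2} with p_{-2}=0, p_{-1}=1, q_{-2}=1, q_{-1}=0:
  i=0: a_0=5, p_0 = 5*1 + 0 = 5, q_0 = 5*0 + 1 = 1.
  i=1: a_1=8, p_1 = 8*5 + 1 = 41, q_1 = 8*1 + 0 = 8.
  i=2: a_2=1, p_2 = 1*41 + 5 = 46, q_2 = 1*8 + 1 = 9.
  i=3: a_3=4, p_3 = 4*46 + 41 = 225, q_3 = 4*9 + 8 = 44.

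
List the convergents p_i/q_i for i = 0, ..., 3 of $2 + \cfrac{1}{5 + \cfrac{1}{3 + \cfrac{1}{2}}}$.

2/1, 11/5, 35/16, 81/37

Using the convergent recurrence p_i = a_i*p_{i-1} + p_{i-2}, q_i = a_i*q_{i-1} + q_{i-2} with p_{-2}=0, p_{-1}=1, q_{-2}=1, q_{-1}=0:
  i=0: a_0=2, p_0 = 2*1 + 0 = 2, q_0 = 2*0 + 1 = 1.
  i=1: a_1=5, p_1 = 5*2 + 1 = 11, q_1 = 5*1 + 0 = 5.
  i=2: a_2=3, p_2 = 3*11 + 2 = 35, q_2 = 3*5 + 1 = 16.
  i=3: a_3=2, p_3 = 2*35 + 11 = 81, q_3 = 2*16 + 5 = 37.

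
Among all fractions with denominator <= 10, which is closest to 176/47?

Expand x = 176/47 as a continued fraction with the Euclidean algorithm:
  176 = 3*47 + 35, so a_0 = 3.
  47 = 1*35 + 12, so a_1 = 1.
  35 = 2*12 + 11, so a_2 = 2.
  12 = 1*11 + 1, so a_3 = 1.
  11 = 11*1 + 0, so a_4 = 11.
so x = [3; 1, 2, 1, 11].
Convergents (p_i = a_i*p_{i-1} + p_{i-2}, q_i = a_i*q_{i-1} + q_{i-2} with p_{-2}=0, p_{-1}=1, q_{-2}=1, q_{-1}=0), until the denominator exceeds 10:
  i=0: a_0=3, p_0 = 3*1 + 0 = 3, q_0 = 3*0 + 1 = 1.
  i=1: a_1=1, p_1 = 1*3 + 1 = 4, q_1 = 1*1 + 0 = 1.
  i=2: a_2=2, p_2 = 2*4 + 3 = 11, q_2 = 2*1 + 1 = 3.
  i=3: a_3=1, p_3 = 1*11 + 4 = 15, q_3 = 1*3 + 1 = 4.
  i=4: a_4=11, p_4 = 11*15 + 11 = 176, q_4 = 11*4 + 3 = 47.
q_4 = 47 > 10, so the last convergent with denominator <= 10 is p_3/q_3 = 15/4.
The closest fraction with denominator <= 10 is either p_3/q_3 or the intermediate fraction (k*p_3 + p_2)/(k*q_3 + q_2) with the largest k >= 1 whose denominator stays <= 10; these approach x as k grows, and every other convergent or intermediate fraction in range is farther away.
Largest k: floor((10 - q_2)/q_3) = floor((10 - 3)/4) = 1.
That gives (1*15 + 11)/(1*4 + 3) = 26/7.
Compare the errors: |x - 15/4| = |176*4 - 15*47|/(47*4) = 1/188, and |x - 26/7| = |176*7 - 26*47|/(47*7) = 10/329.
Cross-multiplying, 1*329 = 329 < 1880 = 10*188, so 1/188 is smaller: the convergent 15/4 is closer to x than 26/7.

15/4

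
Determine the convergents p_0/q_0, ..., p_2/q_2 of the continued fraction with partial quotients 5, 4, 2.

5/1, 21/4, 47/9

Using the convergent recurrence p_i = a_i*p_{i-1} + p_{i-2}, q_i = a_i*q_{i-1} + q_{i-2} with p_{-2}=0, p_{-1}=1, q_{-2}=1, q_{-1}=0:
  i=0: a_0=5, p_0 = 5*1 + 0 = 5, q_0 = 5*0 + 1 = 1.
  i=1: a_1=4, p_1 = 4*5 + 1 = 21, q_1 = 4*1 + 0 = 4.
  i=2: a_2=2, p_2 = 2*21 + 5 = 47, q_2 = 2*4 + 1 = 9.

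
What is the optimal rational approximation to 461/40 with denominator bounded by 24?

Expand x = 461/40 as a continued fraction with the Euclidean algorithm:
  461 = 11*40 + 21, so a_0 = 11.
  40 = 1*21 + 19, so a_1 = 1.
  21 = 1*19 + 2, so a_2 = 1.
  19 = 9*2 + 1, so a_3 = 9.
  2 = 2*1 + 0, so a_4 = 2.
so x = [11; 1, 1, 9, 2].
Convergents (p_i = a_i*p_{i-1} + p_{i-2}, q_i = a_i*q_{i-1} + q_{i-2} with p_{-2}=0, p_{-1}=1, q_{-2}=1, q_{-1}=0), until the denominator exceeds 24:
  i=0: a_0=11, p_0 = 11*1 + 0 = 11, q_0 = 11*0 + 1 = 1.
  i=1: a_1=1, p_1 = 1*11 + 1 = 12, q_1 = 1*1 + 0 = 1.
  i=2: a_2=1, p_2 = 1*12 + 11 = 23, q_2 = 1*1 + 1 = 2.
  i=3: a_3=9, p_3 = 9*23 + 12 = 219, q_3 = 9*2 + 1 = 19.
  i=4: a_4=2, p_4 = 2*219 + 23 = 461, q_4 = 2*19 + 2 = 40.
q_4 = 40 > 24, so the last convergent with denominator <= 24 is p_3/q_3 = 219/19.
The closest fraction with denominator <= 24 is either p_3/q_3 or the intermediate fraction (k*p_3 + p_2)/(k*q_3 + q_2) with the largest k >= 1 whose denominator stays <= 24; these approach x as k grows, and every other convergent or intermediate fraction in range is farther away.
Largest k: floor((24 - q_2)/q_3) = floor((24 - 2)/19) = 1.
That gives (1*219 + 23)/(1*19 + 2) = 242/21.
Compare the errors: |x - 219/19| = |461*19 - 219*40|/(40*19) = 1/760, and |x - 242/21| = |461*21 - 242*40|/(40*21) = 1/840.
Cross-multiplying, 1*760 = 760 < 840 = 1*840, so 1/840 is smaller: the intermediate fraction 242/21 is closer to x than 219/19.

242/21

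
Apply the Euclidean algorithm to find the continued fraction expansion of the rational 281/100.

[2; 1, 4, 3, 1, 4]

Run the Euclidean algorithm on 281 and 100; the successive quotients are the partial quotients a_0, a_1, ... (each step inverts the fractional part left over by the previous one):
  281 = 2*100 + 81, so a_0 = 2.
  100 = 1*81 + 19, so a_1 = 1.
  81 = 4*19 + 5, so a_2 = 4.
  19 = 3*5 + 4, so a_3 = 3.
  5 = 1*4 + 1, so a_4 = 1.
  4 = 4*1 + 0, so a_5 = 4.
The remainder reaches 0 after 6 divisions, so the expansion has 6 partial quotients, read off in order.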